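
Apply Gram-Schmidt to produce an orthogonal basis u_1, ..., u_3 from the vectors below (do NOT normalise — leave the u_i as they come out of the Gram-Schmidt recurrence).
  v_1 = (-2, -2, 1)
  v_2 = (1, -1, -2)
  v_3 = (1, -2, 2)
Orthogonal basis:
  u_1 = (-2, -2, 1)
  u_2 = (5/9, -13/9, -16/9)
  u_3 = (19/10, -57/50, 38/25)

Apply the Gram-Schmidt recurrence
  u_1 = v_1
  u_i = v_i − Σ_{j<i} ((v_i · u_j) / (u_j · u_j)) · u_j.

Step by step this gives:
  u_1 = (-2, -2, 1)
  u_2 = (5/9, -13/9, -16/9)
  u_3 = (19/10, -57/50, 38/25)

Orthogonality check:
  u_2 · u_1 = 0 (should be 0)
  u_3 · u_1 = 0 (should be 0)
  u_3 · u_2 = 0 (should be 0)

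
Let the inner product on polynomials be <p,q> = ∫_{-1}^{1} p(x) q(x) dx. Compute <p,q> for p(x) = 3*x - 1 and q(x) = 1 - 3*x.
<p,q> = -8

Expand the product: p(x)·q(x) = -9*x^2 + 6*x - 1.
∫_{-1}^{1} of each monomial x^k gives [2/(k+1) if k even, 0 if k odd]. Integrating term-by-term (or equivalently evaluating the antiderivative F(x) = -3*x^3 + 3*x^2 - x at the endpoints):
  F(1) − F(−1) = -1 − (7) = -8.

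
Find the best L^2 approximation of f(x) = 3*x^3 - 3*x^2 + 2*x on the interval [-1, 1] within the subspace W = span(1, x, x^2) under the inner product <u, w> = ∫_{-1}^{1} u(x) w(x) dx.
g(x) = -3*x^2 + 19*x/5

The best approximation g ∈ W is the orthogonal projection of f onto W. Writing g = a_0 + a_1 x + a_2 x^2, the coefficients solve the normal equations G · a = b where
  G_{ij} = <φ_i, φ_j> and b_i = <f, φ_i>, with φ_0 = 1, φ_1 = x, φ_2 = x^2.
G =
  [2, 0, 2/3]
  [0, 2/3, 0]
  [2/3, 0, 2/5],
b = (-2, 38/15, -6/5).
Solving gives a_0 = 0, a_1 = 19/5, a_2 = -3, so
  g(x) = -3*x^2 + 19*x/5.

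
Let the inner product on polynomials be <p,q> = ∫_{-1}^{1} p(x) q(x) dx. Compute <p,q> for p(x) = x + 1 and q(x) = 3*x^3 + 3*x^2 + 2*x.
<p,q> = 68/15

Expand the product: p(x)·q(x) = 3*x^4 + 6*x^3 + 5*x^2 + 2*x.
∫_{-1}^{1} of each monomial x^k gives [2/(k+1) if k even, 0 if k odd]. Integrating term-by-term (or equivalently evaluating the antiderivative F(x) = 3*x^5/5 + 3*x^4/2 + 5*x^3/3 + x^2 at the endpoints):
  F(1) − F(−1) = 143/30 − (7/30) = 68/15.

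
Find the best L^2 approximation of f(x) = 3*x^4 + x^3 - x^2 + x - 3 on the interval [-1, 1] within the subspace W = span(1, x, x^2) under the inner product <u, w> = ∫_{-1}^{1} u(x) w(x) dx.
g(x) = 11*x^2/7 + 8*x/5 - 114/35

The best approximation g ∈ W is the orthogonal projection of f onto W. Writing g = a_0 + a_1 x + a_2 x^2, the coefficients solve the normal equations G · a = b where
  G_{ij} = <φ_i, φ_j> and b_i = <f, φ_i>, with φ_0 = 1, φ_1 = x, φ_2 = x^2.
G =
  [2, 0, 2/3]
  [0, 2/3, 0]
  [2/3, 0, 2/5],
b = (-82/15, 16/15, -54/35).
Solving gives a_0 = -114/35, a_1 = 8/5, a_2 = 11/7, so
  g(x) = 11*x^2/7 + 8*x/5 - 114/35.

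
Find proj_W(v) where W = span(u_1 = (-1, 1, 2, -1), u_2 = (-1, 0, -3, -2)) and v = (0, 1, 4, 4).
proj_W(v) = (115/89, 10/89, 395/89, 240/89)

Set up U = [u_1 | ... | u_2] ∈ R^(4×2). The projector onto W = col(U) is P = U (U^T U)^(-1) U^T.
Compute U^T U =
  [7, -3]
  [-3, 14],
and U^T v = (5, -20).
Solve U^T U · c = U^T v for the coefficients: c = (10/89, -125/89). The projection is proj_W(v) = U c.
Check: (v - proj_W(v)) · u_1 = 0  (should be 0).
Check: (v - proj_W(v)) · u_2 = 0  (should be 0).
Result: proj_W(v) = (115/89, 10/89, 395/89, 240/89).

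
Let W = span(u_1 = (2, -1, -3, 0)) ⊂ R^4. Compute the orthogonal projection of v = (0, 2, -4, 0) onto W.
proj_W(v) = (10/7, -5/7, -15/7, 0)

Set up U = [u_1 | ... | u_1] ∈ R^(4×1). The projector onto W = col(U) is P = U (U^T U)^(-1) U^T.
Compute U^T U =
  [14],
and U^T v = (10).
Solve U^T U · c = U^T v for the coefficients: c = (5/7). The projection is proj_W(v) = U c.
Check: (v - proj_W(v)) · u_1 = 0  (should be 0).
Result: proj_W(v) = (10/7, -5/7, -15/7, 0).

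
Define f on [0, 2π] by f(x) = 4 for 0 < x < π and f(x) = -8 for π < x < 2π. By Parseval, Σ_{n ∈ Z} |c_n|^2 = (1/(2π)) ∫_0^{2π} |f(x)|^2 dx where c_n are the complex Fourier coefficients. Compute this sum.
Σ |c_n|^2 = 40

Parseval equates the L^2 energy of f (normalised by 1/(2π)) with the ℓ^2 sum of its Fourier coefficients: (1/(2π)) ∫_0^{2π} |f|^2 = Σ |c_n|^2.
Compute the left side: (1/(2π)) [∫_0^π 4^2 dx + ∫_π^{2π} (-8)^2 dx] = (1/(2π)) · (16π + 64π) = (16 + 64)/2 = 40.
So Σ_{n ∈ Z} |c_n|^2 = 40.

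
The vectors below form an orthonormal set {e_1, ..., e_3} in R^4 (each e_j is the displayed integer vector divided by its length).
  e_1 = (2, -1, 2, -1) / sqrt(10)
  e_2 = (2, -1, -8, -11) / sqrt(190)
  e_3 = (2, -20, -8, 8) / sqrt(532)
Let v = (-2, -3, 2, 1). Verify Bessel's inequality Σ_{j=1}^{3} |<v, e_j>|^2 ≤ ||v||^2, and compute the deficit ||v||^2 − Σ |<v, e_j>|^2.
Σ |<v, e_j>|^2 = 62/7; ||v||^2 = 18; deficit = 64/7

Write each e_j = u_j / sqrt(<u_j, u_j>) where u_j is the displayed integer vector. Then <v, e_j> = <v, u_j> / sqrt(<u_j, u_j>), so |<v, e_j>|^2 = <v, u_j>^2 / <u_j, u_j>.
Coefficients: <v, e_1> = 2/sqrt(10), <v, e_2> = -28/sqrt(190), <v, e_3> = 48/sqrt(532).
Square and sum: Σ |<v, e_j>|^2 = 62/7.
Compute ||v||^2 = v·v = 18.
Deficit = 18 − 62/7 = 64/7 ≥ 0, confirming Bessel's inequality. (The deficit equals ||v − Σ <v,e_j> e_j||^2, the squared distance from v to span{e_j}.)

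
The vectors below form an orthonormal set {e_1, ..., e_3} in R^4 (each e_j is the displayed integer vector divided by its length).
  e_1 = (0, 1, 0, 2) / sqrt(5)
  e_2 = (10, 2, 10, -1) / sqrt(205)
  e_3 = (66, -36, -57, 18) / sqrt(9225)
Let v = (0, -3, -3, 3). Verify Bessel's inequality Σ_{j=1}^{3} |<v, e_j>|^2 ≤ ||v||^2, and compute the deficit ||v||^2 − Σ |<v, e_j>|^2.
Σ |<v, e_j>|^2 = 531/25; ||v||^2 = 27; deficit = 144/25

Write each e_j = u_j / sqrt(<u_j, u_j>) where u_j is the displayed integer vector. Then <v, e_j> = <v, u_j> / sqrt(<u_j, u_j>), so |<v, e_j>|^2 = <v, u_j>^2 / <u_j, u_j>.
Coefficients: <v, e_1> = 3/sqrt(5), <v, e_2> = -39/sqrt(205), <v, e_3> = 333/sqrt(9225).
Square and sum: Σ |<v, e_j>|^2 = 531/25.
Compute ||v||^2 = v·v = 27.
Deficit = 27 − 531/25 = 144/25 ≥ 0, confirming Bessel's inequality. (The deficit equals ||v − Σ <v,e_j> e_j||^2, the squared distance from v to span{e_j}.)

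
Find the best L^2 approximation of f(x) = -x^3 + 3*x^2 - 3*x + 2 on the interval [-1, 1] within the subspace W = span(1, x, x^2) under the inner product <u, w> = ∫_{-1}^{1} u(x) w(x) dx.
g(x) = 3*x^2 - 18*x/5 + 2

The best approximation g ∈ W is the orthogonal projection of f onto W. Writing g = a_0 + a_1 x + a_2 x^2, the coefficients solve the normal equations G · a = b where
  G_{ij} = <φ_i, φ_j> and b_i = <f, φ_i>, with φ_0 = 1, φ_1 = x, φ_2 = x^2.
G =
  [2, 0, 2/3]
  [0, 2/3, 0]
  [2/3, 0, 2/5],
b = (6, -12/5, 38/15).
Solving gives a_0 = 2, a_1 = -18/5, a_2 = 3, so
  g(x) = 3*x^2 - 18*x/5 + 2.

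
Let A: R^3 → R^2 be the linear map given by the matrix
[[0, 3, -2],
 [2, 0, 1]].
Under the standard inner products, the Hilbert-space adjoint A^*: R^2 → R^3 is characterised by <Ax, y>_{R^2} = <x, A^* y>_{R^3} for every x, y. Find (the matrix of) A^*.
A^* = A^T =
[[0, 2],
 [3, 0],
 [-2, 1]]

For real matrices with standard dot products, the defining identity <Ax, y> = <x, A^* y> gives (Ax)^T y = x^T (A^*) y, i.e. x^T A^T y = x^T (A^*) y. Since this holds for all x, y, we must have A^* = A^T. Therefore
A^* =
[[0, 2],
 [3, 0],
 [-2, 1]].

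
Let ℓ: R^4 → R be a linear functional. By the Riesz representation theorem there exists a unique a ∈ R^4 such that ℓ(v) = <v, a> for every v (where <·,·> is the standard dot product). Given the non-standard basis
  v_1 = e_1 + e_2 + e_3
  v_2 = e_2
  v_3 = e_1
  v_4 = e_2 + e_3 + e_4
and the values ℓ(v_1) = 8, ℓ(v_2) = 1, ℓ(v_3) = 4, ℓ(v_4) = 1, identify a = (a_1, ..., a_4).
a = (4, 1, 3, -3)

Write a = (a_1, ..., a_4) in the standard basis. For each basis vector v_i, ℓ(v_i) = <v_i, a> is a linear equation in the a_j's. Collect the n equations into a matrix system V a = ℓ, where row i of V is v_i (expressed in the standard basis). Since V is invertible (lower-triangular with 1s on the diagonal, up to permutation), solve by back-substitution:
  V =
[[1, 1, 1, 0],
 [0, 1, 0, 0],
 [1, 0, 0, 0],
 [0, 1, 1, 1]]
  V a = (8, 1, 4, 1)
Solving gives a = (4, 1, 3, -3).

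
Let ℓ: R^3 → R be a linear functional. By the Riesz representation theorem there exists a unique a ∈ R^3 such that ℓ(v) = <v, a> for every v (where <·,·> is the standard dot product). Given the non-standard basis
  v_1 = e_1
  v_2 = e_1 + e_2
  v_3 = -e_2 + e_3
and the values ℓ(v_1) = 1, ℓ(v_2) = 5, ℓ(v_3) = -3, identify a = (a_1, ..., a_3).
a = (1, 4, 1)

Write a = (a_1, ..., a_3) in the standard basis. For each basis vector v_i, ℓ(v_i) = <v_i, a> is a linear equation in the a_j's. Collect the n equations into a matrix system V a = ℓ, where row i of V is v_i (expressed in the standard basis). Since V is invertible (lower-triangular with 1s on the diagonal, up to permutation), solve by back-substitution:
  V =
[[1, 0, 0],
 [1, 1, 0],
 [0, -1, 1]]
  V a = (1, 5, -3)
Solving gives a = (1, 4, 1).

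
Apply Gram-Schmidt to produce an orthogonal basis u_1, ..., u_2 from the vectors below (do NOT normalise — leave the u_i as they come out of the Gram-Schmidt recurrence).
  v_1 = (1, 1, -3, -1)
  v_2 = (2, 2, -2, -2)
Orthogonal basis:
  u_1 = (1, 1, -3, -1)
  u_2 = (1, 1, 1, -1)

Apply the Gram-Schmidt recurrence
  u_1 = v_1
  u_i = v_i − Σ_{j<i} ((v_i · u_j) / (u_j · u_j)) · u_j.

Step by step this gives:
  u_1 = (1, 1, -3, -1)
  u_2 = (1, 1, 1, -1)

Orthogonality check:
  u_2 · u_1 = 0 (should be 0)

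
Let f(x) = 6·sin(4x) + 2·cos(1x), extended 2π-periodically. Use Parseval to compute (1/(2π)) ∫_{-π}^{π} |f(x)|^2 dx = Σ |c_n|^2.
Σ |c_n|^2 = 20

Expand |f|^2 and use orthogonality of {sin(nx), cos(mx)} on [-π, π]:
  ∫_{-π}^{π} sin(nx)^2 dx = π, ∫ cos(mx)^2 dx = π, and cross terms integrate to 0.
So ∫_{-π}^{π} f(x)^2 dx = 6^2 · π + 2^2 · π = (36 + 4)π.
Divide by 2π: (36 + 4)/2 = 20.
By Parseval, this equals Σ |c_n|^2.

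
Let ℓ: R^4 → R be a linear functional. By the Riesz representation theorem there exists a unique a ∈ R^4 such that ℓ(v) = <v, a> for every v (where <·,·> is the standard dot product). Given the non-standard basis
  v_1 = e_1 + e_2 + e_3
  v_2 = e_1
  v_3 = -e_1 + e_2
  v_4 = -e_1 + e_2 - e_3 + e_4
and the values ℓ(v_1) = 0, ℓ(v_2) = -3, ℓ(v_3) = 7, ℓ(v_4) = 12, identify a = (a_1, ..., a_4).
a = (-3, 4, -1, 4)

Write a = (a_1, ..., a_4) in the standard basis. For each basis vector v_i, ℓ(v_i) = <v_i, a> is a linear equation in the a_j's. Collect the n equations into a matrix system V a = ℓ, where row i of V is v_i (expressed in the standard basis). Since V is invertible (lower-triangular with 1s on the diagonal, up to permutation), solve by back-substitution:
  V =
[[1, 1, 1, 0],
 [1, 0, 0, 0],
 [-1, 1, 0, 0],
 [-1, 1, -1, 1]]
  V a = (0, -3, 7, 12)
Solving gives a = (-3, 4, -1, 4).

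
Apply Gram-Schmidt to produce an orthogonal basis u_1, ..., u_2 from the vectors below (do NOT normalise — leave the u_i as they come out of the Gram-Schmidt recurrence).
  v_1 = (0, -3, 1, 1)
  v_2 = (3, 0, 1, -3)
Orthogonal basis:
  u_1 = (0, -3, 1, 1)
  u_2 = (3, -6/11, 13/11, -31/11)

Apply the Gram-Schmidt recurrence
  u_1 = v_1
  u_i = v_i − Σ_{j<i} ((v_i · u_j) / (u_j · u_j)) · u_j.

Step by step this gives:
  u_1 = (0, -3, 1, 1)
  u_2 = (3, -6/11, 13/11, -31/11)

Orthogonality check:
  u_2 · u_1 = 0 (should be 0)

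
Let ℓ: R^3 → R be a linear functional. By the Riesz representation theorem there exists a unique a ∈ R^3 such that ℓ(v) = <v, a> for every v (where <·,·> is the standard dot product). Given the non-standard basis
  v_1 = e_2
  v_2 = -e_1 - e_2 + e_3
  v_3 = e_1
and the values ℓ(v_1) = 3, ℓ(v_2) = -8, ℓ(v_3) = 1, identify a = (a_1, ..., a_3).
a = (1, 3, -4)

Write a = (a_1, ..., a_3) in the standard basis. For each basis vector v_i, ℓ(v_i) = <v_i, a> is a linear equation in the a_j's. Collect the n equations into a matrix system V a = ℓ, where row i of V is v_i (expressed in the standard basis). Since V is invertible (lower-triangular with 1s on the diagonal, up to permutation), solve by back-substitution:
  V =
[[0, 1, 0],
 [-1, -1, 1],
 [1, 0, 0]]
  V a = (3, -8, 1)
Solving gives a = (1, 3, -4).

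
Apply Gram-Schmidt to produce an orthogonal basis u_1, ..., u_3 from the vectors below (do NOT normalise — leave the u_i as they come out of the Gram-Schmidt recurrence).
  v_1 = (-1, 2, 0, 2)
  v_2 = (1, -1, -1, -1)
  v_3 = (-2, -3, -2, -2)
Orthogonal basis:
  u_1 = (-1, 2, 0, 2)
  u_2 = (4/9, 1/9, -1, 1/9)
  u_3 = (-34/11, -14/11, -17/11, -3/11)

Apply the Gram-Schmidt recurrence
  u_1 = v_1
  u_i = v_i − Σ_{j<i} ((v_i · u_j) / (u_j · u_j)) · u_j.

Step by step this gives:
  u_1 = (-1, 2, 0, 2)
  u_2 = (4/9, 1/9, -1, 1/9)
  u_3 = (-34/11, -14/11, -17/11, -3/11)

Orthogonality check:
  u_2 · u_1 = 0 (should be 0)
  u_3 · u_1 = 0 (should be 0)
  u_3 · u_2 = 0 (should be 0)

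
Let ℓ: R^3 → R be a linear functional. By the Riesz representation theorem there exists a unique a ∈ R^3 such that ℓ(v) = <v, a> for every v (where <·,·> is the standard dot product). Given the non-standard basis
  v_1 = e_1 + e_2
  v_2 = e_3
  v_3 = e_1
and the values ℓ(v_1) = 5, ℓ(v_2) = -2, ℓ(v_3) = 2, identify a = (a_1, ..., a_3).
a = (2, 3, -2)

Write a = (a_1, ..., a_3) in the standard basis. For each basis vector v_i, ℓ(v_i) = <v_i, a> is a linear equation in the a_j's. Collect the n equations into a matrix system V a = ℓ, where row i of V is v_i (expressed in the standard basis). Since V is invertible (lower-triangular with 1s on the diagonal, up to permutation), solve by back-substitution:
  V =
[[1, 1, 0],
 [0, 0, 1],
 [1, 0, 0]]
  V a = (5, -2, 2)
Solving gives a = (2, 3, -2).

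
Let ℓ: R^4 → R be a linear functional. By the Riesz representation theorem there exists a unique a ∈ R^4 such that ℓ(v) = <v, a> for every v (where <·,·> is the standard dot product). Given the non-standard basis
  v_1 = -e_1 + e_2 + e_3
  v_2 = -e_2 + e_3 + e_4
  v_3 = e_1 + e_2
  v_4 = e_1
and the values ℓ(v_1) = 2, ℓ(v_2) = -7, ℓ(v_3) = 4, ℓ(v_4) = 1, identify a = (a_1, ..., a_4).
a = (1, 3, 0, -4)

Write a = (a_1, ..., a_4) in the standard basis. For each basis vector v_i, ℓ(v_i) = <v_i, a> is a linear equation in the a_j's. Collect the n equations into a matrix system V a = ℓ, where row i of V is v_i (expressed in the standard basis). Since V is invertible (lower-triangular with 1s on the diagonal, up to permutation), solve by back-substitution:
  V =
[[-1, 1, 1, 0],
 [0, -1, 1, 1],
 [1, 1, 0, 0],
 [1, 0, 0, 0]]
  V a = (2, -7, 4, 1)
Solving gives a = (1, 3, 0, -4).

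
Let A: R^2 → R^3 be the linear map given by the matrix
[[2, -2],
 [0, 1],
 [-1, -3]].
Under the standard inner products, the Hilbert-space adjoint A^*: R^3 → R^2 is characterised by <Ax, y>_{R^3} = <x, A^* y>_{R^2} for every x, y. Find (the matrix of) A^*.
A^* = A^T =
[[2, 0, -1],
 [-2, 1, -3]]

For real matrices with standard dot products, the defining identity <Ax, y> = <x, A^* y> gives (Ax)^T y = x^T (A^*) y, i.e. x^T A^T y = x^T (A^*) y. Since this holds for all x, y, we must have A^* = A^T. Therefore
A^* =
[[2, 0, -1],
 [-2, 1, -3]].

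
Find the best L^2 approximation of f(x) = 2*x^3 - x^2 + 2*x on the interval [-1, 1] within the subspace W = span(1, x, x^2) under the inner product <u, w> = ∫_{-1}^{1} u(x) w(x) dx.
g(x) = -x^2 + 16*x/5

The best approximation g ∈ W is the orthogonal projection of f onto W. Writing g = a_0 + a_1 x + a_2 x^2, the coefficients solve the normal equations G · a = b where
  G_{ij} = <φ_i, φ_j> and b_i = <f, φ_i>, with φ_0 = 1, φ_1 = x, φ_2 = x^2.
G =
  [2, 0, 2/3]
  [0, 2/3, 0]
  [2/3, 0, 2/5],
b = (-2/3, 32/15, -2/5).
Solving gives a_0 = 0, a_1 = 16/5, a_2 = -1, so
  g(x) = -x^2 + 16*x/5.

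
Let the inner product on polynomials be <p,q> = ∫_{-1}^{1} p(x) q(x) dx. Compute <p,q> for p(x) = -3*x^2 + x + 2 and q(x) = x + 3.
<p,q> = 20/3

Expand the product: p(x)·q(x) = -3*x^3 - 8*x^2 + 5*x + 6.
∫_{-1}^{1} of each monomial x^k gives [2/(k+1) if k even, 0 if k odd]. Integrating term-by-term (or equivalently evaluating the antiderivative F(x) = -3*x^4/4 - 8*x^3/3 + 5*x^2/2 + 6*x at the endpoints):
  F(1) − F(−1) = 61/12 − (-19/12) = 20/3.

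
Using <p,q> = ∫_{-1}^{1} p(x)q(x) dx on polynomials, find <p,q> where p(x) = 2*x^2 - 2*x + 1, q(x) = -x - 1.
<p,q> = -2

Expand the product: p(x)·q(x) = -2*x^3 + x - 1.
∫_{-1}^{1} of each monomial x^k gives [2/(k+1) if k even, 0 if k odd]. Integrating term-by-term (or equivalently evaluating the antiderivative F(x) = -x^4/2 + x^2/2 - x at the endpoints):
  F(1) − F(−1) = -1 − (1) = -2.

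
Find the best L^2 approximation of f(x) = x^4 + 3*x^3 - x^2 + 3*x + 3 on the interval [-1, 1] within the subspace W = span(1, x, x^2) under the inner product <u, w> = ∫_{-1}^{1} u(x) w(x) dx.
g(x) = -x^2/7 + 24*x/5 + 102/35

The best approximation g ∈ W is the orthogonal projection of f onto W. Writing g = a_0 + a_1 x + a_2 x^2, the coefficients solve the normal equations G · a = b where
  G_{ij} = <φ_i, φ_j> and b_i = <f, φ_i>, with φ_0 = 1, φ_1 = x, φ_2 = x^2.
G =
  [2, 0, 2/3]
  [0, 2/3, 0]
  [2/3, 0, 2/5],
b = (86/15, 16/5, 66/35).
Solving gives a_0 = 102/35, a_1 = 24/5, a_2 = -1/7, so
  g(x) = -x^2/7 + 24*x/5 + 102/35.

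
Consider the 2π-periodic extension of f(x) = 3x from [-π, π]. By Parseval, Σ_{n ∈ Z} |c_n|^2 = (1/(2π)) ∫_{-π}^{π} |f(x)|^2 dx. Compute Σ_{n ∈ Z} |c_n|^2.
Σ |c_n|^2 = 3π^2

Expand and integrate term by term over [-π, π]:
  ∫ (3x)^2 dx = 9·(2π^3/3); ∫ 2·3·(0)·x dx = 0 (odd integrand); ∫ 0^2 dx = 0·2π.
So (1/(2π)) ∫_{-π}^{π} (3x)^2 dx = 9π^2/3 + 0 = 3π^2.
Parseval ⇒ Σ |c_n|^2 = 3π^2.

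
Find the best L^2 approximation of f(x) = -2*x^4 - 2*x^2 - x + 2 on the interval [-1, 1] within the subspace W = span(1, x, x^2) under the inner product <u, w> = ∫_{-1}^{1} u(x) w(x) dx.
g(x) = -26*x^2/7 - x + 76/35

The best approximation g ∈ W is the orthogonal projection of f onto W. Writing g = a_0 + a_1 x + a_2 x^2, the coefficients solve the normal equations G · a = b where
  G_{ij} = <φ_i, φ_j> and b_i = <f, φ_i>, with φ_0 = 1, φ_1 = x, φ_2 = x^2.
G =
  [2, 0, 2/3]
  [0, 2/3, 0]
  [2/3, 0, 2/5],
b = (28/15, -2/3, -4/105).
Solving gives a_0 = 76/35, a_1 = -1, a_2 = -26/7, so
  g(x) = -26*x^2/7 - x + 76/35.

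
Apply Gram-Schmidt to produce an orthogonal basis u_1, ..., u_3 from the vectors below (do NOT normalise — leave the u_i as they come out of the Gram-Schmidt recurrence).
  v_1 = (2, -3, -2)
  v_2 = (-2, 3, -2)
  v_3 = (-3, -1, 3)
Orthogonal basis:
  u_1 = (2, -3, -2)
  u_2 = (-16/17, 24/17, -52/17)
  u_3 = (-33/13, -22/13, 0)

Apply the Gram-Schmidt recurrence
  u_1 = v_1
  u_i = v_i − Σ_{j<i} ((v_i · u_j) / (u_j · u_j)) · u_j.

Step by step this gives:
  u_1 = (2, -3, -2)
  u_2 = (-16/17, 24/17, -52/17)
  u_3 = (-33/13, -22/13, 0)

Orthogonality check:
  u_2 · u_1 = 0 (should be 0)
  u_3 · u_1 = 0 (should be 0)
  u_3 · u_2 = 0 (should be 0)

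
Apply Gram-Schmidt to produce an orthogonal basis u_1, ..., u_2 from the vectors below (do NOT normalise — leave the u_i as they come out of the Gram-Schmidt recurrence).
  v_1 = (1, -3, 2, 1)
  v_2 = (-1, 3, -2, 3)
Orthogonal basis:
  u_1 = (1, -3, 2, 1)
  u_2 = (-4/15, 4/5, -8/15, 56/15)

Apply the Gram-Schmidt recurrence
  u_1 = v_1
  u_i = v_i − Σ_{j<i} ((v_i · u_j) / (u_j · u_j)) · u_j.

Step by step this gives:
  u_1 = (1, -3, 2, 1)
  u_2 = (-4/15, 4/5, -8/15, 56/15)

Orthogonality check:
  u_2 · u_1 = 0 (should be 0)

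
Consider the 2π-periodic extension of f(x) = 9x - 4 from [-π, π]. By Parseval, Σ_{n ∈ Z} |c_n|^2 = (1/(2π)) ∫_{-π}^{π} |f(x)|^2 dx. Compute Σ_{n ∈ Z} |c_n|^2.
Σ |c_n|^2 = 27π^2 + 16

Expand and integrate term by term over [-π, π]:
  ∫ (9x)^2 dx = 81·(2π^3/3); ∫ 2·9·(-4)·x dx = 0 (odd integrand); ∫ (-4)^2 dx = 16·2π.
So (1/(2π)) ∫_{-π}^{π} (9x - 4)^2 dx = 81π^2/3 + 16 = 27π^2 + 16.
Parseval ⇒ Σ |c_n|^2 = 27π^2 + 16.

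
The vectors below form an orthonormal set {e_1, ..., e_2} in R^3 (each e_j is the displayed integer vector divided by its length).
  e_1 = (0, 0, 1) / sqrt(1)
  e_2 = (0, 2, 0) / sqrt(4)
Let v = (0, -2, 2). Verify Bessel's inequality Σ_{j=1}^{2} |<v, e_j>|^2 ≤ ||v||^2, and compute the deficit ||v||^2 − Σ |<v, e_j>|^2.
Σ |<v, e_j>|^2 = 8; ||v||^2 = 8; deficit = 0

Write each e_j = u_j / sqrt(<u_j, u_j>) where u_j is the displayed integer vector. Then <v, e_j> = <v, u_j> / sqrt(<u_j, u_j>), so |<v, e_j>|^2 = <v, u_j>^2 / <u_j, u_j>.
Coefficients: <v, e_1> = 2/sqrt(1), <v, e_2> = -4/sqrt(4).
Square and sum: Σ |<v, e_j>|^2 = 8.
Compute ||v||^2 = v·v = 8.
Deficit = 8 − 8 = 0 ≥ 0, confirming Bessel's inequality. (The deficit equals ||v − Σ <v,e_j> e_j||^2, the squared distance from v to span{e_j}.)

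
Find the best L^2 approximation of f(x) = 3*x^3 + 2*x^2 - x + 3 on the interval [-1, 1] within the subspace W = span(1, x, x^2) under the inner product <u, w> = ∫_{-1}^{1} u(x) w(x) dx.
g(x) = 2*x^2 + 4*x/5 + 3

The best approximation g ∈ W is the orthogonal projection of f onto W. Writing g = a_0 + a_1 x + a_2 x^2, the coefficients solve the normal equations G · a = b where
  G_{ij} = <φ_i, φ_j> and b_i = <f, φ_i>, with φ_0 = 1, φ_1 = x, φ_2 = x^2.
G =
  [2, 0, 2/3]
  [0, 2/3, 0]
  [2/3, 0, 2/5],
b = (22/3, 8/15, 14/5).
Solving gives a_0 = 3, a_1 = 4/5, a_2 = 2, so
  g(x) = 2*x^2 + 4*x/5 + 3.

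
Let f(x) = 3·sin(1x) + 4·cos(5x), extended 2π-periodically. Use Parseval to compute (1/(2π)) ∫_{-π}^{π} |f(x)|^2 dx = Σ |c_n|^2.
Σ |c_n|^2 = 25/2

Expand |f|^2 and use orthogonality of {sin(nx), cos(mx)} on [-π, π]:
  ∫_{-π}^{π} sin(nx)^2 dx = π, ∫ cos(mx)^2 dx = π, and cross terms integrate to 0.
So ∫_{-π}^{π} f(x)^2 dx = 3^2 · π + 4^2 · π = (9 + 16)π.
Divide by 2π: (9 + 16)/2 = 25/2.
By Parseval, this equals Σ |c_n|^2.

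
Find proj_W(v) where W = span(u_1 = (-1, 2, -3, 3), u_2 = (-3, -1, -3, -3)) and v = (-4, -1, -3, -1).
proj_W(v) = (-1900/643, -169/643, -2298/643, -1104/643)

Set up U = [u_1 | ... | u_2] ∈ R^(4×2). The projector onto W = col(U) is P = U (U^T U)^(-1) U^T.
Compute U^T U =
  [23, 1]
  [1, 28],
and U^T v = (8, 25).
Solve U^T U · c = U^T v for the coefficients: c = (199/643, 567/643). The projection is proj_W(v) = U c.
Check: (v - proj_W(v)) · u_1 = 0  (should be 0).
Check: (v - proj_W(v)) · u_2 = 0  (should be 0).
Result: proj_W(v) = (-1900/643, -169/643, -2298/643, -1104/643).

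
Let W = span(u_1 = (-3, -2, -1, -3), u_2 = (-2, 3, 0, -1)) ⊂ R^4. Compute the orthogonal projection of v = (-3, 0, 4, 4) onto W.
proj_W(v) = (178/313, 409/313, 104/313, 245/313)

Set up U = [u_1 | ... | u_2] ∈ R^(4×2). The projector onto W = col(U) is P = U (U^T U)^(-1) U^T.
Compute U^T U =
  [23, 3]
  [3, 14],
and U^T v = (-7, 2).
Solve U^T U · c = U^T v for the coefficients: c = (-104/313, 67/313). The projection is proj_W(v) = U c.
Check: (v - proj_W(v)) · u_1 = 0  (should be 0).
Check: (v - proj_W(v)) · u_2 = 0  (should be 0).
Result: proj_W(v) = (178/313, 409/313, 104/313, 245/313).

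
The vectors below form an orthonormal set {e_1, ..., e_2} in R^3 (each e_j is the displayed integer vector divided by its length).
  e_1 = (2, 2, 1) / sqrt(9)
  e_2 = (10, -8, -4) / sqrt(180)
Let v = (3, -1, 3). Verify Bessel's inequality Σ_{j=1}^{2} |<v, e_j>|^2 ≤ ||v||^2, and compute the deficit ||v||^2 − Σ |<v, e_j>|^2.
Σ |<v, e_j>|^2 = 46/5; ||v||^2 = 19; deficit = 49/5

Write each e_j = u_j / sqrt(<u_j, u_j>) where u_j is the displayed integer vector. Then <v, e_j> = <v, u_j> / sqrt(<u_j, u_j>), so |<v, e_j>|^2 = <v, u_j>^2 / <u_j, u_j>.
Coefficients: <v, e_1> = 7/sqrt(9), <v, e_2> = 26/sqrt(180).
Square and sum: Σ |<v, e_j>|^2 = 46/5.
Compute ||v||^2 = v·v = 19.
Deficit = 19 − 46/5 = 49/5 ≥ 0, confirming Bessel's inequality. (The deficit equals ||v − Σ <v,e_j> e_j||^2, the squared distance from v to span{e_j}.)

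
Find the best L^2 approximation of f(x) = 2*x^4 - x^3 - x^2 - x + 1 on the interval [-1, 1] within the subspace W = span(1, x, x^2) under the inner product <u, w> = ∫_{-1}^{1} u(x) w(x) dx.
g(x) = 5*x^2/7 - 8*x/5 + 29/35

The best approximation g ∈ W is the orthogonal projection of f onto W. Writing g = a_0 + a_1 x + a_2 x^2, the coefficients solve the normal equations G · a = b where
  G_{ij} = <φ_i, φ_j> and b_i = <f, φ_i>, with φ_0 = 1, φ_1 = x, φ_2 = x^2.
G =
  [2, 0, 2/3]
  [0, 2/3, 0]
  [2/3, 0, 2/5],
b = (32/15, -16/15, 88/105).
Solving gives a_0 = 29/35, a_1 = -8/5, a_2 = 5/7, so
  g(x) = 5*x^2/7 - 8*x/5 + 29/35.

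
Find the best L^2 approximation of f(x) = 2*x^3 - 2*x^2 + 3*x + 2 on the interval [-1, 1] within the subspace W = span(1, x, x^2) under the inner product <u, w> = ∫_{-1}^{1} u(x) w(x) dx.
g(x) = -2*x^2 + 21*x/5 + 2

The best approximation g ∈ W is the orthogonal projection of f onto W. Writing g = a_0 + a_1 x + a_2 x^2, the coefficients solve the normal equations G · a = b where
  G_{ij} = <φ_i, φ_j> and b_i = <f, φ_i>, with φ_0 = 1, φ_1 = x, φ_2 = x^2.
G =
  [2, 0, 2/3]
  [0, 2/3, 0]
  [2/3, 0, 2/5],
b = (8/3, 14/5, 8/15).
Solving gives a_0 = 2, a_1 = 21/5, a_2 = -2, so
  g(x) = -2*x^2 + 21*x/5 + 2.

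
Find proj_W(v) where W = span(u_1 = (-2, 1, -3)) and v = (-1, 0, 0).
proj_W(v) = (-2/7, 1/7, -3/7)

Set up U = [u_1 | ... | u_1] ∈ R^(3×1). The projector onto W = col(U) is P = U (U^T U)^(-1) U^T.
Compute U^T U =
  [14],
and U^T v = (2).
Solve U^T U · c = U^T v for the coefficients: c = (1/7). The projection is proj_W(v) = U c.
Check: (v - proj_W(v)) · u_1 = 0  (should be 0).
Result: proj_W(v) = (-2/7, 1/7, -3/7).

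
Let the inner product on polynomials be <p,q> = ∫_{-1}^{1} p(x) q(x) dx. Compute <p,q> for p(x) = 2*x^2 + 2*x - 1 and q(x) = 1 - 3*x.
<p,q> = -14/3

Expand the product: p(x)·q(x) = -6*x^3 - 4*x^2 + 5*x - 1.
∫_{-1}^{1} of each monomial x^k gives [2/(k+1) if k even, 0 if k odd]. Integrating term-by-term (or equivalently evaluating the antiderivative F(x) = -3*x^4/2 - 4*x^3/3 + 5*x^2/2 - x at the endpoints):
  F(1) − F(−1) = -4/3 − (10/3) = -14/3.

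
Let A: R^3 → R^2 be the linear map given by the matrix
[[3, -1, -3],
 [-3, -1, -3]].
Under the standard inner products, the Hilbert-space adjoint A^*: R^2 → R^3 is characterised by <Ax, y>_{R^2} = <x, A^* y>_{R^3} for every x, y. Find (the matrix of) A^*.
A^* = A^T =
[[3, -3],
 [-1, -1],
 [-3, -3]]

For real matrices with standard dot products, the defining identity <Ax, y> = <x, A^* y> gives (Ax)^T y = x^T (A^*) y, i.e. x^T A^T y = x^T (A^*) y. Since this holds for all x, y, we must have A^* = A^T. Therefore
A^* =
[[3, -3],
 [-1, -1],
 [-3, -3]].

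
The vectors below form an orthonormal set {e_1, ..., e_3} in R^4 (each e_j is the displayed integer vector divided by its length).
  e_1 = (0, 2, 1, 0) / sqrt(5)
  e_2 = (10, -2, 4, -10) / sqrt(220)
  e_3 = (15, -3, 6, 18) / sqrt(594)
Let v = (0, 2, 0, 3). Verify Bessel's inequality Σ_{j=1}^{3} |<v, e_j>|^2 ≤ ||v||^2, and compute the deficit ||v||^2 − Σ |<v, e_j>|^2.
Σ |<v, e_j>|^2 = 37/3; ||v||^2 = 13; deficit = 2/3

Write each e_j = u_j / sqrt(<u_j, u_j>) where u_j is the displayed integer vector. Then <v, e_j> = <v, u_j> / sqrt(<u_j, u_j>), so |<v, e_j>|^2 = <v, u_j>^2 / <u_j, u_j>.
Coefficients: <v, e_1> = 4/sqrt(5), <v, e_2> = -34/sqrt(220), <v, e_3> = 48/sqrt(594).
Square and sum: Σ |<v, e_j>|^2 = 37/3.
Compute ||v||^2 = v·v = 13.
Deficit = 13 − 37/3 = 2/3 ≥ 0, confirming Bessel's inequality. (The deficit equals ||v − Σ <v,e_j> e_j||^2, the squared distance from v to span{e_j}.)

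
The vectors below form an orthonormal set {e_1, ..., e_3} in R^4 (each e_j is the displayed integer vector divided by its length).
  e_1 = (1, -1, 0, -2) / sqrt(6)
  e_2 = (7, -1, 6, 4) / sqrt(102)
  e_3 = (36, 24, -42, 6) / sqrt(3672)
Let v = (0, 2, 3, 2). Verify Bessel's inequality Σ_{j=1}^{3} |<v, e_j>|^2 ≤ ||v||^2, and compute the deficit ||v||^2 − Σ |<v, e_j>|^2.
Σ |<v, e_j>|^2 = 77/6; ||v||^2 = 17; deficit = 25/6

Write each e_j = u_j / sqrt(<u_j, u_j>) where u_j is the displayed integer vector. Then <v, e_j> = <v, u_j> / sqrt(<u_j, u_j>), so |<v, e_j>|^2 = <v, u_j>^2 / <u_j, u_j>.
Coefficients: <v, e_1> = -6/sqrt(6), <v, e_2> = 24/sqrt(102), <v, e_3> = -66/sqrt(3672).
Square and sum: Σ |<v, e_j>|^2 = 77/6.
Compute ||v||^2 = v·v = 17.
Deficit = 17 − 77/6 = 25/6 ≥ 0, confirming Bessel's inequality. (The deficit equals ||v − Σ <v,e_j> e_j||^2, the squared distance from v to span{e_j}.)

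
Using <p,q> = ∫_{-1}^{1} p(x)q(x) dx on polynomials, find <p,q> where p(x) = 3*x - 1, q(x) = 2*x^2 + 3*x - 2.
<p,q> = 26/3

Expand the product: p(x)·q(x) = 6*x^3 + 7*x^2 - 9*x + 2.
∫_{-1}^{1} of each monomial x^k gives [2/(k+1) if k even, 0 if k odd]. Integrating term-by-term (or equivalently evaluating the antiderivative F(x) = 3*x^4/2 + 7*x^3/3 - 9*x^2/2 + 2*x at the endpoints):
  F(1) − F(−1) = 4/3 − (-22/3) = 26/3.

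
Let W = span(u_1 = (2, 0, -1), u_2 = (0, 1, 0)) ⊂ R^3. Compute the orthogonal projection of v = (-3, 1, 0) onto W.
proj_W(v) = (-12/5, 1, 6/5)

Set up U = [u_1 | ... | u_2] ∈ R^(3×2). The projector onto W = col(U) is P = U (U^T U)^(-1) U^T.
Compute U^T U =
  [5, 0]
  [0, 1],
and U^T v = (-6, 1).
Solve U^T U · c = U^T v for the coefficients: c = (-6/5, 1). The projection is proj_W(v) = U c.
Check: (v - proj_W(v)) · u_1 = 0  (should be 0).
Check: (v - proj_W(v)) · u_2 = 0  (should be 0).
Result: proj_W(v) = (-12/5, 1, 6/5).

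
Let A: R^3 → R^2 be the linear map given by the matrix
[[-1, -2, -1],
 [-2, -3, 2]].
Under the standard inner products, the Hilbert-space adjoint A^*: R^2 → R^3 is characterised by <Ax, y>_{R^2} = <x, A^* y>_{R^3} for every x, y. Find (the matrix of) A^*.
A^* = A^T =
[[-1, -2],
 [-2, -3],
 [-1, 2]]

For real matrices with standard dot products, the defining identity <Ax, y> = <x, A^* y> gives (Ax)^T y = x^T (A^*) y, i.e. x^T A^T y = x^T (A^*) y. Since this holds for all x, y, we must have A^* = A^T. Therefore
A^* =
[[-1, -2],
 [-2, -3],
 [-1, 2]].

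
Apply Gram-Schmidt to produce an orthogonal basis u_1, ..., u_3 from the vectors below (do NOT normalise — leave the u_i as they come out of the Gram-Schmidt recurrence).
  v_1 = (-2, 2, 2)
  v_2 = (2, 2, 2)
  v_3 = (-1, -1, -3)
Orthogonal basis:
  u_1 = (-2, 2, 2)
  u_2 = (8/3, 4/3, 4/3)
  u_3 = (0, 1, -1)

Apply the Gram-Schmidt recurrence
  u_1 = v_1
  u_i = v_i − Σ_{j<i} ((v_i · u_j) / (u_j · u_j)) · u_j.

Step by step this gives:
  u_1 = (-2, 2, 2)
  u_2 = (8/3, 4/3, 4/3)
  u_3 = (0, 1, -1)

Orthogonality check:
  u_2 · u_1 = 0 (should be 0)
  u_3 · u_1 = 0 (should be 0)
  u_3 · u_2 = 0 (should be 0)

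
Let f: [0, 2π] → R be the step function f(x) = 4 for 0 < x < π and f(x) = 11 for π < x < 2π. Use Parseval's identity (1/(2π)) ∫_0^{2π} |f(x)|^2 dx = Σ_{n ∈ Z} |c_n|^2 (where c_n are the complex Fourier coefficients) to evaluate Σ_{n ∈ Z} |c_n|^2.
Σ |c_n|^2 = 137/2

Parseval equates the L^2 energy of f (normalised by 1/(2π)) with the ℓ^2 sum of its Fourier coefficients: (1/(2π)) ∫_0^{2π} |f|^2 = Σ |c_n|^2.
Compute the left side: (1/(2π)) [∫_0^π 4^2 dx + ∫_π^{2π} 11^2 dx] = (1/(2π)) · (16π + 121π) = (16 + 121)/2 = 137/2.
So Σ_{n ∈ Z} |c_n|^2 = 137/2.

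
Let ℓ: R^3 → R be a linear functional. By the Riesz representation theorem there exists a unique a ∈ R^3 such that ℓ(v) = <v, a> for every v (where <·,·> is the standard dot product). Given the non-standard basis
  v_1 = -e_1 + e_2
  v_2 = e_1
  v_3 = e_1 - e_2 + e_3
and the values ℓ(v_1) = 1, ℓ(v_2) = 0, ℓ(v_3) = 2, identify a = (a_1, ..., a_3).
a = (0, 1, 3)

Write a = (a_1, ..., a_3) in the standard basis. For each basis vector v_i, ℓ(v_i) = <v_i, a> is a linear equation in the a_j's. Collect the n equations into a matrix system V a = ℓ, where row i of V is v_i (expressed in the standard basis). Since V is invertible (lower-triangular with 1s on the diagonal, up to permutation), solve by back-substitution:
  V =
[[-1, 1, 0],
 [1, 0, 0],
 [1, -1, 1]]
  V a = (1, 0, 2)
Solving gives a = (0, 1, 3).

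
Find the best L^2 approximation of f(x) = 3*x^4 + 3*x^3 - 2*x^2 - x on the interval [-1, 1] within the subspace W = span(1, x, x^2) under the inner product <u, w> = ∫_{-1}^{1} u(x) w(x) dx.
g(x) = 4*x^2/7 + 4*x/5 - 9/35

The best approximation g ∈ W is the orthogonal projection of f onto W. Writing g = a_0 + a_1 x + a_2 x^2, the coefficients solve the normal equations G · a = b where
  G_{ij} = <φ_i, φ_j> and b_i = <f, φ_i>, with φ_0 = 1, φ_1 = x, φ_2 = x^2.
G =
  [2, 0, 2/3]
  [0, 2/3, 0]
  [2/3, 0, 2/5],
b = (-2/15, 8/15, 2/35).
Solving gives a_0 = -9/35, a_1 = 4/5, a_2 = 4/7, so
  g(x) = 4*x^2/7 + 4*x/5 - 9/35.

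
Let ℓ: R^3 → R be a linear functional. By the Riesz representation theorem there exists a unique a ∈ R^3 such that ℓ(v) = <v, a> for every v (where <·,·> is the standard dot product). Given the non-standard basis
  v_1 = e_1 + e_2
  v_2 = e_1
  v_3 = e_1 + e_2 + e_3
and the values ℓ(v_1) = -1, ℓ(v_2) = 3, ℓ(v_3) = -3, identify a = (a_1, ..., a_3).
a = (3, -4, -2)

Write a = (a_1, ..., a_3) in the standard basis. For each basis vector v_i, ℓ(v_i) = <v_i, a> is a linear equation in the a_j's. Collect the n equations into a matrix system V a = ℓ, where row i of V is v_i (expressed in the standard basis). Since V is invertible (lower-triangular with 1s on the diagonal, up to permutation), solve by back-substitution:
  V =
[[1, 1, 0],
 [1, 0, 0],
 [1, 1, 1]]
  V a = (-1, 3, -3)
Solving gives a = (3, -4, -2).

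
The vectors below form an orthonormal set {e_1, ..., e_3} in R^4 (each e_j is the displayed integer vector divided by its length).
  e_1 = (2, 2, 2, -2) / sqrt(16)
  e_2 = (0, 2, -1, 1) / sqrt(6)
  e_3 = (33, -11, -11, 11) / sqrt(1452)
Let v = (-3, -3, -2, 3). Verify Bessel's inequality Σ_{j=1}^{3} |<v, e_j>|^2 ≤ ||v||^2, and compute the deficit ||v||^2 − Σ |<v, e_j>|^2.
Σ |<v, e_j>|^2 = 61/2; ||v||^2 = 31; deficit = 1/2

Write each e_j = u_j / sqrt(<u_j, u_j>) where u_j is the displayed integer vector. Then <v, e_j> = <v, u_j> / sqrt(<u_j, u_j>), so |<v, e_j>|^2 = <v, u_j>^2 / <u_j, u_j>.
Coefficients: <v, e_1> = -22/sqrt(16), <v, e_2> = -1/sqrt(6), <v, e_3> = -11/sqrt(1452).
Square and sum: Σ |<v, e_j>|^2 = 61/2.
Compute ||v||^2 = v·v = 31.
Deficit = 31 − 61/2 = 1/2 ≥ 0, confirming Bessel's inequality. (The deficit equals ||v − Σ <v,e_j> e_j||^2, the squared distance from v to span{e_j}.)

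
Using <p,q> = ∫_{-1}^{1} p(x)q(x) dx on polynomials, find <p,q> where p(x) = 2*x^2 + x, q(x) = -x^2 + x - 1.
<p,q> = -22/15

Expand the product: p(x)·q(x) = -2*x^4 + x^3 - x^2 - x.
∫_{-1}^{1} of each monomial x^k gives [2/(k+1) if k even, 0 if k odd]. Integrating term-by-term (or equivalently evaluating the antiderivative F(x) = -2*x^5/5 + x^4/4 - x^3/3 - x^2/2 at the endpoints):
  F(1) − F(−1) = -59/60 − (29/60) = -22/15.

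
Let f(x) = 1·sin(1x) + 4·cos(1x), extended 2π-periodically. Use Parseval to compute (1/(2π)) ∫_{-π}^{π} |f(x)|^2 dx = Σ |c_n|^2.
Σ |c_n|^2 = 17/2

Expand |f|^2 and use orthogonality of {sin(nx), cos(mx)} on [-π, π]:
  ∫_{-π}^{π} sin(nx)^2 dx = π, ∫ cos(mx)^2 dx = π, and cross terms integrate to 0.
So ∫_{-π}^{π} f(x)^2 dx = 1^2 · π + 4^2 · π = (1 + 16)π.
Divide by 2π: (1 + 16)/2 = 17/2.
By Parseval, this equals Σ |c_n|^2.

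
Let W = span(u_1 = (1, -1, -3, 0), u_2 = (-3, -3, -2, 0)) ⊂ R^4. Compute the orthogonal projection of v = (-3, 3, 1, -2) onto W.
proj_W(v) = (-141/103, 45/103, 247/103, 0)

Set up U = [u_1 | ... | u_2] ∈ R^(4×2). The projector onto W = col(U) is P = U (U^T U)^(-1) U^T.
Compute U^T U =
  [11, 6]
  [6, 22],
and U^T v = (-9, -2).
Solve U^T U · c = U^T v for the coefficients: c = (-93/103, 16/103). The projection is proj_W(v) = U c.
Check: (v - proj_W(v)) · u_1 = 0  (should be 0).
Check: (v - proj_W(v)) · u_2 = 0  (should be 0).
Result: proj_W(v) = (-141/103, 45/103, 247/103, 0).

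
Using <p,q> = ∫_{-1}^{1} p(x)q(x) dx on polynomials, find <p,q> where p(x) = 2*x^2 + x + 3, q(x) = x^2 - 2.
<p,q> = -178/15

Expand the product: p(x)·q(x) = 2*x^4 + x^3 - x^2 - 2*x - 6.
∫_{-1}^{1} of each monomial x^k gives [2/(k+1) if k even, 0 if k odd]. Integrating term-by-term (or equivalently evaluating the antiderivative F(x) = 2*x^5/5 + x^4/4 - x^3/3 - x^2 - 6*x at the endpoints):
  F(1) − F(−1) = -401/60 − (311/60) = -178/15.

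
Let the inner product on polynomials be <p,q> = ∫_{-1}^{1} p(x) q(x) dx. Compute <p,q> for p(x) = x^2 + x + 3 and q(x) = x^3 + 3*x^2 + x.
<p,q> = 124/15

Expand the product: p(x)·q(x) = x^5 + 4*x^4 + 7*x^3 + 10*x^2 + 3*x.
∫_{-1}^{1} of each monomial x^k gives [2/(k+1) if k even, 0 if k odd]. Integrating term-by-term (or equivalently evaluating the antiderivative F(x) = x^6/6 + 4*x^5/5 + 7*x^4/4 + 10*x^3/3 + 3*x^2/2 at the endpoints):
  F(1) − F(−1) = 151/20 − (-43/60) = 124/15.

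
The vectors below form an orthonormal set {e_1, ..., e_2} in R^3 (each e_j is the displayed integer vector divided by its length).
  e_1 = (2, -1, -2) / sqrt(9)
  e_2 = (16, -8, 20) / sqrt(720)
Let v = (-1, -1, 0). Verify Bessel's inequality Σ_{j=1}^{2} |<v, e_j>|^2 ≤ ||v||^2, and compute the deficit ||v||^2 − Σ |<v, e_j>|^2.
Σ |<v, e_j>|^2 = 1/5; ||v||^2 = 2; deficit = 9/5

Write each e_j = u_j / sqrt(<u_j, u_j>) where u_j is the displayed integer vector. Then <v, e_j> = <v, u_j> / sqrt(<u_j, u_j>), so |<v, e_j>|^2 = <v, u_j>^2 / <u_j, u_j>.
Coefficients: <v, e_1> = -1/sqrt(9), <v, e_2> = -8/sqrt(720).
Square and sum: Σ |<v, e_j>|^2 = 1/5.
Compute ||v||^2 = v·v = 2.
Deficit = 2 − 1/5 = 9/5 ≥ 0, confirming Bessel's inequality. (The deficit equals ||v − Σ <v,e_j> e_j||^2, the squared distance from v to span{e_j}.)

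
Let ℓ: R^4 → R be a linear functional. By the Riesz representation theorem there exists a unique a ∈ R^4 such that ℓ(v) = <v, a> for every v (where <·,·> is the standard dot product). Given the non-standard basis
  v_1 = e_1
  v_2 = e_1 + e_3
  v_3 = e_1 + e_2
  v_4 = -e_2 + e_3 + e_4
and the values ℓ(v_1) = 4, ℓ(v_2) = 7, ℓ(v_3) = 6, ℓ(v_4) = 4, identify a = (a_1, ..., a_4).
a = (4, 2, 3, 3)

Write a = (a_1, ..., a_4) in the standard basis. For each basis vector v_i, ℓ(v_i) = <v_i, a> is a linear equation in the a_j's. Collect the n equations into a matrix system V a = ℓ, where row i of V is v_i (expressed in the standard basis). Since V is invertible (lower-triangular with 1s on the diagonal, up to permutation), solve by back-substitution:
  V =
[[1, 0, 0, 0],
 [1, 0, 1, 0],
 [1, 1, 0, 0],
 [0, -1, 1, 1]]
  V a = (4, 7, 6, 4)
Solving gives a = (4, 2, 3, 3).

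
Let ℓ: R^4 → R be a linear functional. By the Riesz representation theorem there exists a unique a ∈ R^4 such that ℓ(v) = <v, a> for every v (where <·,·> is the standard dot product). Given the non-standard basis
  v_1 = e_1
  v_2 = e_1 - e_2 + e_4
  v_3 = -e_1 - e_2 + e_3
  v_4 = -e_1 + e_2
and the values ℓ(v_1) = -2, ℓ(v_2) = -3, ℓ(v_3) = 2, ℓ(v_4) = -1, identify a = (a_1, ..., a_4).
a = (-2, -3, -3, -4)

Write a = (a_1, ..., a_4) in the standard basis. For each basis vector v_i, ℓ(v_i) = <v_i, a> is a linear equation in the a_j's. Collect the n equations into a matrix system V a = ℓ, where row i of V is v_i (expressed in the standard basis). Since V is invertible (lower-triangular with 1s on the diagonal, up to permutation), solve by back-substitution:
  V =
[[1, 0, 0, 0],
 [1, -1, 0, 1],
 [-1, -1, 1, 0],
 [-1, 1, 0, 0]]
  V a = (-2, -3, 2, -1)
Solving gives a = (-2, -3, -3, -4).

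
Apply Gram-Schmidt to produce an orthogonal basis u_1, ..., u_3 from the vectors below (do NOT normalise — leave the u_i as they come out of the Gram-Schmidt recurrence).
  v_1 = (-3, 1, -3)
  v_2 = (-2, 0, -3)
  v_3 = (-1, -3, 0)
Orthogonal basis:
  u_1 = (-3, 1, -3)
  u_2 = (7/19, -15/19, -12/19)
  u_3 = (-18/11, -18/11, 12/11)

Apply the Gram-Schmidt recurrence
  u_1 = v_1
  u_i = v_i − Σ_{j<i} ((v_i · u_j) / (u_j · u_j)) · u_j.

Step by step this gives:
  u_1 = (-3, 1, -3)
  u_2 = (7/19, -15/19, -12/19)
  u_3 = (-18/11, -18/11, 12/11)

Orthogonality check:
  u_2 · u_1 = 0 (should be 0)
  u_3 · u_1 = 0 (should be 0)
  u_3 · u_2 = 0 (should be 0)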